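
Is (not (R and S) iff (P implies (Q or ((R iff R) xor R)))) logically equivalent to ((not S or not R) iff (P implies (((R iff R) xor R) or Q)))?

equivalent

P  Q  R  S  |  φ  ψ
1  1  1  1  |  0  0
1  1  1  0  |  1  1
1  1  0  1  |  1  1
1  1  0  0  |  1  1
1  0  1  1  |  1  1
1  0  1  0  |  0  0
1  0  0  1  |  1  1
1  0  0  0  |  1  1
0  1  1  1  |  0  0
0  1  1  0  |  1  1
0  1  0  1  |  1  1
0  1  0  0  |  1  1
0  0  1  1  |  0  0
0  0  1  0  |  1  1
0  0  0  1  |  1  1
0  0  0  0  |  1  1
The columns for φ and ψ agree on every row, so they are logically equivalent.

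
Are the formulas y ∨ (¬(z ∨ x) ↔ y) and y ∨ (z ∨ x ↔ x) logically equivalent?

not equivalent

x | y | z | φ | ψ
- | - | - | - | -
F | F | F | F | T
F | F | T | T | F
F | T | F | T | T
F | T | T | T | T
T | F | F | T | T
T | F | T | T | T
T | T | F | T | T
T | T | T | T | T
The columns differ at x=F, y=F, z=F (φ=F, ψ=T), so they are not equivalent.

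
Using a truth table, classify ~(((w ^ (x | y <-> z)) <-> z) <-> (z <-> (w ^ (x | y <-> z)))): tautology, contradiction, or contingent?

contradiction

x | y | z | w | φ
- | - | - | - | -
T | T | T | T | F
T | T | T | F | F
T | T | F | T | F
T | T | F | F | F
T | F | T | T | F
T | F | T | F | F
T | F | F | T | F
T | F | F | F | F
F | T | T | T | F
F | T | T | F | F
F | T | F | T | F
F | T | F | F | F
F | F | T | T | F
F | F | T | F | F
F | F | F | T | F
F | F | F | F | F
Every row is F, so the formula is a contradiction.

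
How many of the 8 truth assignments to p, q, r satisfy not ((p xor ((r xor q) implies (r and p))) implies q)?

1

p | q | r || (r xor q) | (r and p) | φ
1 | 1 | 1 ||     0     |     1     | 0
1 | 1 | 0 ||     1     |     0     | 0
1 | 0 | 1 ||     1     |     1     | 0
1 | 0 | 0 ||     0     |     0     | 0
0 | 1 | 1 ||     0     |     0     | 0
0 | 1 | 0 ||     1     |     0     | 0
0 | 0 | 1 ||     1     |     0     | 0
0 | 0 | 0 ||     0     |     0     | 1
The formula is true on 1 of the 8 rows.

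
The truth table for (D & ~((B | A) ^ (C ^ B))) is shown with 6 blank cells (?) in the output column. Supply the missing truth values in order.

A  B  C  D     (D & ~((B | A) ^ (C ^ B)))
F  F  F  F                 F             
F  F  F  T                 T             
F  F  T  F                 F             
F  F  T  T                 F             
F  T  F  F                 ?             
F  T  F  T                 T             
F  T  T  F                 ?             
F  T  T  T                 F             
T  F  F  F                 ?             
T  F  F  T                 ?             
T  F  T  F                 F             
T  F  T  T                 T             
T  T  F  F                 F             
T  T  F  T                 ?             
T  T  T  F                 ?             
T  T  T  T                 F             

Row A=F, B=T, C=F, D=F: ~((B | A) ^ (C ^ B)) = T, so (D & ~((B | A) ^ (C ^ B))) = F.
Row A=F, B=T, C=T, D=F: ~((B | A) ^ (C ^ B)) = F, so (D & ~((B | A) ^ (C ^ B))) = F.
Row A=T, B=F, C=F, D=F: ~((B | A) ^ (C ^ B)) = F, so (D & ~((B | A) ^ (C ^ B))) = F.
Row A=T, B=F, C=F, D=T: ~((B | A) ^ (C ^ B)) = F, so (D & ~((B | A) ^ (C ^ B))) = F.
Row A=T, B=T, C=F, D=T: ~((B | A) ^ (C ^ B)) = T, so (D & ~((B | A) ^ (C ^ B))) = T.
Row A=T, B=T, C=T, D=F: ~((B | A) ^ (C ^ B)) = F, so (D & ~((B | A) ^ (C ^ B))) = F.

F, F, F, F, T, F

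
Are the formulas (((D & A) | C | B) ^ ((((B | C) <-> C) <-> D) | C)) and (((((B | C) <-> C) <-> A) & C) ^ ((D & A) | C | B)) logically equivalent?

not equivalent

A | B | C | D | φ | ψ
- | - | - | - | - | -
1 | 1 | 1 | 1 | 0 | 0
1 | 1 | 1 | 0 | 0 | 0
1 | 1 | 0 | 1 | 1 | 1
1 | 1 | 0 | 0 | 0 | 1
1 | 0 | 1 | 1 | 0 | 0
1 | 0 | 1 | 0 | 0 | 0
1 | 0 | 0 | 1 | 0 | 1
1 | 0 | 0 | 0 | 0 | 0
0 | 1 | 1 | 1 | 0 | 1
0 | 1 | 1 | 0 | 0 | 1
0 | 1 | 0 | 1 | 1 | 1
0 | 1 | 0 | 0 | 0 | 1
0 | 0 | 1 | 1 | 0 | 1
0 | 0 | 1 | 0 | 0 | 1
0 | 0 | 0 | 1 | 1 | 0
0 | 0 | 0 | 0 | 0 | 0
The columns differ at A=1, B=1, C=0, D=0 (φ=0, ψ=1), so they are not equivalent.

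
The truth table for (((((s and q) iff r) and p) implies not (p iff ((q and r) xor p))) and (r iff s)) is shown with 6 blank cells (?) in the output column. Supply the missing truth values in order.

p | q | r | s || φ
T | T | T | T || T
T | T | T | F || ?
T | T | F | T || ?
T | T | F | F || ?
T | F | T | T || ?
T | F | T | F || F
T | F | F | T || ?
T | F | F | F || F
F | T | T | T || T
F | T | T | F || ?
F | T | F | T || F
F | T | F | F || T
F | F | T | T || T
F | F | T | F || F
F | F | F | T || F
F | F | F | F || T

Row p=T, q=T, r=T, s=F: ((((s and q) iff r) and p) implies not (p iff ((q and r) xor p))) = T, (r iff s) = F, so the formula = F.
Row p=T, q=T, r=F, s=T: ((((s and q) iff r) and p) implies not (p iff ((q and r) xor p))) = T, (r iff s) = F, so the formula = F.
Row p=T, q=T, r=F, s=F: ((((s and q) iff r) and p) implies not (p iff ((q and r) xor p))) = F, (r iff s) = T, so the formula = F.
Row p=T, q=F, r=T, s=T: ((((s and q) iff r) and p) implies not (p iff ((q and r) xor p))) = T, (r iff s) = T, so the formula = T.
Row p=T, q=F, r=F, s=T: ((((s and q) iff r) and p) implies not (p iff ((q and r) xor p))) = F, (r iff s) = F, so the formula = F.
Row p=F, q=T, r=T, s=F: ((((s and q) iff r) and p) implies not (p iff ((q and r) xor p))) = T, (r iff s) = F, so the formula = F.

F, F, F, T, F, F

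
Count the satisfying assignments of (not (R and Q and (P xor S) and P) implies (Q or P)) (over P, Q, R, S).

P | Q | R | S || (P xor S) | (Q or P) | φ
T | T | T | T ||     F     |    T     | T
T | T | T | F ||     T     |    T     | T
T | T | F | T ||     F     |    T     | T
T | T | F | F ||     T     |    T     | T
T | F | T | T ||     F     |    T     | T
T | F | T | F ||     T     |    T     | T
T | F | F | T ||     F     |    T     | T
T | F | F | F ||     T     |    T     | T
F | T | T | T ||     T     |    T     | T
F | T | T | F ||     F     |    T     | T
F | T | F | T ||     T     |    T     | T
F | T | F | F ||     F     |    T     | T
F | F | T | T ||     T     |    F     | F
F | F | T | F ||     F     |    F     | F
F | F | F | T ||     T     |    F     | F
F | F | F | F ||     F     |    F     | F
The formula is true on 12 of the 16 rows.

12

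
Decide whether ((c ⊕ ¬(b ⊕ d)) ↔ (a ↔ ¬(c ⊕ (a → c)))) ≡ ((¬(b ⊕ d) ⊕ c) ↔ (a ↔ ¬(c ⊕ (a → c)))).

a | b | c | d | φ | ψ
- | - | - | - | - | -
1 | 1 | 1 | 1 | 0 | 0
1 | 1 | 1 | 0 | 1 | 1
1 | 1 | 0 | 1 | 1 | 1
1 | 1 | 0 | 0 | 0 | 0
1 | 0 | 1 | 1 | 1 | 1
1 | 0 | 1 | 0 | 0 | 0
1 | 0 | 0 | 1 | 0 | 0
1 | 0 | 0 | 0 | 1 | 1
0 | 1 | 1 | 1 | 1 | 1
0 | 1 | 1 | 0 | 0 | 0
0 | 1 | 0 | 1 | 1 | 1
0 | 1 | 0 | 0 | 0 | 0
0 | 0 | 1 | 1 | 0 | 0
0 | 0 | 1 | 0 | 1 | 1
0 | 0 | 0 | 1 | 0 | 0
0 | 0 | 0 | 0 | 1 | 1
The columns for φ and ψ agree on every row, so they are logically equivalent.

equivalent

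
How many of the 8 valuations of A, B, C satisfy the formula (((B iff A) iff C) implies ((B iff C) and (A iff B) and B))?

A | B | C || φ
T | T | T || T
T | T | F || T
T | F | T || T
T | F | F || F
F | T | T || T
F | T | F || F
F | F | T || F
F | F | F || T
The formula is true on 5 of the 8 rows.

5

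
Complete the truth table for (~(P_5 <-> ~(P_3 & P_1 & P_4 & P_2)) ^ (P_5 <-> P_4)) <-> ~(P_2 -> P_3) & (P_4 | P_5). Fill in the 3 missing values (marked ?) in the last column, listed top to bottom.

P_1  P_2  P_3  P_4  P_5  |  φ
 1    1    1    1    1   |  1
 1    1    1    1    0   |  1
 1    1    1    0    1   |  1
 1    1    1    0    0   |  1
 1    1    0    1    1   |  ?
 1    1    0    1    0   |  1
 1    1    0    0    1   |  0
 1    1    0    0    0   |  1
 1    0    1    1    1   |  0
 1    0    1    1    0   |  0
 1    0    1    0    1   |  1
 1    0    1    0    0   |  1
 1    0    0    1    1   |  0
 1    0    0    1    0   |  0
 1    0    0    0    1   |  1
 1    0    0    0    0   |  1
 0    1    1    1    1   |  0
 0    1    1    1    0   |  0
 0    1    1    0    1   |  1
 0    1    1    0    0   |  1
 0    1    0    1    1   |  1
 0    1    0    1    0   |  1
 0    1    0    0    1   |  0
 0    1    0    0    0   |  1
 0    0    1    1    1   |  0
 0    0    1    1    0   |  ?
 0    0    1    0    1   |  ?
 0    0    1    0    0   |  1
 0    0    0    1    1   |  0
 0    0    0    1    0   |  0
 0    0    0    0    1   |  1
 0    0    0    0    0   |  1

Row P_1=1, P_2=1, P_3=0, P_4=1, P_5=1: (~(P_5 <-> ~(P_3 & P_1 & P_4 & P_2)) ^ (P_5 <-> P_4)) = 1, (~(P_2 -> P_3) & (P_4 | P_5)) = 1, so the formula = 1.
Row P_1=0, P_2=0, P_3=1, P_4=1, P_5=0: (~(P_5 <-> ~(P_3 & P_1 & P_4 & P_2)) ^ (P_5 <-> P_4)) = 1, (~(P_2 -> P_3) & (P_4 | P_5)) = 0, so the formula = 0.
Row P_1=0, P_2=0, P_3=1, P_4=0, P_5=1: (~(P_5 <-> ~(P_3 & P_1 & P_4 & P_2)) ^ (P_5 <-> P_4)) = 0, (~(P_2 -> P_3) & (P_4 | P_5)) = 0, so the formula = 1.

1, 0, 1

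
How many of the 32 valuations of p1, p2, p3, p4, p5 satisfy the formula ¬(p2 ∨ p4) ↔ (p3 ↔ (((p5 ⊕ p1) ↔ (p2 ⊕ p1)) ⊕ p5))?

16

p1 | p2 | p3 | p4 | p5 || φ
1  | 1  | 1  | 1  | 1  || 1
1  | 1  | 1  | 1  | 0  || 1
1  | 1  | 1  | 0  | 1  || 1
1  | 1  | 1  | 0  | 0  || 1
1  | 1  | 0  | 1  | 1  || 0
1  | 1  | 0  | 1  | 0  || 0
1  | 1  | 0  | 0  | 1  || 0
1  | 1  | 0  | 0  | 0  || 0
1  | 0  | 1  | 1  | 1  || 0
1  | 0  | 1  | 1  | 0  || 0
1  | 0  | 1  | 0  | 1  || 1
1  | 0  | 1  | 0  | 0  || 1
1  | 0  | 0  | 1  | 1  || 1
1  | 0  | 0  | 1  | 0  || 1
1  | 0  | 0  | 0  | 1  || 0
1  | 0  | 0  | 0  | 0  || 0
0  | 1  | 1  | 1  | 1  || 1
0  | 1  | 1  | 1  | 0  || 1
0  | 1  | 1  | 0  | 1  || 1
0  | 1  | 1  | 0  | 0  || 1
0  | 1  | 0  | 1  | 1  || 0
0  | 1  | 0  | 1  | 0  || 0
0  | 1  | 0  | 0  | 1  || 0
0  | 1  | 0  | 0  | 0  || 0
0  | 0  | 1  | 1  | 1  || 0
0  | 0  | 1  | 1  | 0  || 0
0  | 0  | 1  | 0  | 1  || 1
0  | 0  | 1  | 0  | 0  || 1
0  | 0  | 0  | 1  | 1  || 1
0  | 0  | 0  | 1  | 0  || 1
0  | 0  | 0  | 0  | 1  || 0
0  | 0  | 0  | 0  | 0  || 0
The formula is true on 16 of the 32 rows.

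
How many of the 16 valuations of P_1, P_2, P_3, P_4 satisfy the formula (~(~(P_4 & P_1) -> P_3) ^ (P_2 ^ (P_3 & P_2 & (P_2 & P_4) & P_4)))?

P_1 | P_2 | P_3 | P_4 || φ
 1  |  1  |  1  |  1  || 0
 1  |  1  |  1  |  0  || 1
 1  |  1  |  0  |  1  || 1
 1  |  1  |  0  |  0  || 0
 1  |  0  |  1  |  1  || 0
 1  |  0  |  1  |  0  || 0
 1  |  0  |  0  |  1  || 0
 1  |  0  |  0  |  0  || 1
 0  |  1  |  1  |  1  || 0
 0  |  1  |  1  |  0  || 1
 0  |  1  |  0  |  1  || 0
 0  |  1  |  0  |  0  || 0
 0  |  0  |  1  |  1  || 0
 0  |  0  |  1  |  0  || 0
 0  |  0  |  0  |  1  || 1
 0  |  0  |  0  |  0  || 1
The formula is true on 6 of the 16 rows.

6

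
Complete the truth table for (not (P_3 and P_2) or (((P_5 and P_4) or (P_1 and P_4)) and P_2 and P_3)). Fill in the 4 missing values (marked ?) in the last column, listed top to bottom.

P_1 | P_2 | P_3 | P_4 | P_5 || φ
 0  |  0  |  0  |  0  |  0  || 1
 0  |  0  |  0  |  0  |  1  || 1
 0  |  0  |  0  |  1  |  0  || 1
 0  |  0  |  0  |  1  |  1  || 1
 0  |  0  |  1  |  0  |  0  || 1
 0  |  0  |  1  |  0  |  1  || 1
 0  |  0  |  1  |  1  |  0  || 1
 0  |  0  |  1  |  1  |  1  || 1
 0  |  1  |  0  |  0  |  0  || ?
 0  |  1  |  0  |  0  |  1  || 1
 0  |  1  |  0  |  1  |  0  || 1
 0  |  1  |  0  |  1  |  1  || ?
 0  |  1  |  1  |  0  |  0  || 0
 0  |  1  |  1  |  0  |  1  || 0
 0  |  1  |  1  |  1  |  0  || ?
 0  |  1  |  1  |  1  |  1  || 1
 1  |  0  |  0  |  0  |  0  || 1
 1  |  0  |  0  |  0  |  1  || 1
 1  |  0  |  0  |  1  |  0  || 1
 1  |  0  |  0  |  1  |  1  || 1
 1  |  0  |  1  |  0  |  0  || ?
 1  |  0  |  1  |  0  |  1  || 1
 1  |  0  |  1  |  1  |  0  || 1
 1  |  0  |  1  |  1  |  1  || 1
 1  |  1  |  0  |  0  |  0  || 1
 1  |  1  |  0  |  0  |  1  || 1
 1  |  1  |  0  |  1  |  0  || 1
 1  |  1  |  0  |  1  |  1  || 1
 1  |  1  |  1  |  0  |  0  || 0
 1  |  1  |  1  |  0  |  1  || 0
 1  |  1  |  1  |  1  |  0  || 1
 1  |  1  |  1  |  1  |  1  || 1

1, 1, 0, 1

Row P_1=0, P_2=1, P_3=0, P_4=0, P_5=0: not (P_3 and P_2) = 1, (((P_5 and P_4) or (P_1 and P_4)) and P_2 and P_3) = 0, so the formula = 1.
Row P_1=0, P_2=1, P_3=0, P_4=1, P_5=1: not (P_3 and P_2) = 1, (((P_5 and P_4) or (P_1 and P_4)) and P_2 and P_3) = 0, so the formula = 1.
Row P_1=0, P_2=1, P_3=1, P_4=1, P_5=0: not (P_3 and P_2) = 0, (((P_5 and P_4) or (P_1 and P_4)) and P_2 and P_3) = 0, so the formula = 0.
Row P_1=1, P_2=0, P_3=1, P_4=0, P_5=0: not (P_3 and P_2) = 1, (((P_5 and P_4) or (P_1 and P_4)) and P_2 and P_3) = 0, so the formula = 1.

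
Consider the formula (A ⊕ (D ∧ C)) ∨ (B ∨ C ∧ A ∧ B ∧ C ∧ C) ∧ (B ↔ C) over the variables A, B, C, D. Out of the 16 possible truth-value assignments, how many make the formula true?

10

A | B | C | D || φ
F | F | F | F || F
F | F | F | T || F
F | F | T | F || F
F | F | T | T || T
F | T | F | F || F
F | T | F | T || F
F | T | T | F || T
F | T | T | T || T
T | F | F | F || T
T | F | F | T || T
T | F | T | F || T
T | F | T | T || F
T | T | F | F || T
T | T | F | T || T
T | T | T | F || T
T | T | T | T || T
The formula is true on 10 of the 16 rows.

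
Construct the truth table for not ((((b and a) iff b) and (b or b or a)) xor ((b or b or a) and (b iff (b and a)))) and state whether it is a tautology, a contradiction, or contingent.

a | b | φ
- | - | -
T | T | T
T | F | T
F | T | T
F | F | T
Every row is T, so the formula is a tautology.

tautology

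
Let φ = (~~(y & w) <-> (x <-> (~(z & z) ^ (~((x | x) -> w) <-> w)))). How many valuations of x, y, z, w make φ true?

x | y | z | w || φ
T | T | T | T || F
T | T | T | F || T
T | T | F | T || T
T | T | F | F || F
T | F | T | T || T
T | F | T | F || T
T | F | F | T || F
T | F | F | F || F
F | T | T | T || T
F | T | T | F || T
F | T | F | T || F
F | T | F | F || F
F | F | T | T || F
F | F | T | F || T
F | F | F | T || T
F | F | F | F || F
The formula is true on 8 of the 16 rows.

8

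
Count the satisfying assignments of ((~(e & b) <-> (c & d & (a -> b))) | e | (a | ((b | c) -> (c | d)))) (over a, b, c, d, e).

a | b | c | d | e | φ
- | - | - | - | - | -
0 | 0 | 0 | 0 | 0 | 1
0 | 0 | 0 | 0 | 1 | 1
0 | 0 | 0 | 1 | 0 | 1
0 | 0 | 0 | 1 | 1 | 1
0 | 0 | 1 | 0 | 0 | 1
0 | 0 | 1 | 0 | 1 | 1
0 | 0 | 1 | 1 | 0 | 1
0 | 0 | 1 | 1 | 1 | 1
0 | 1 | 0 | 0 | 0 | 0
0 | 1 | 0 | 0 | 1 | 1
0 | 1 | 0 | 1 | 0 | 1
0 | 1 | 0 | 1 | 1 | 1
0 | 1 | 1 | 0 | 0 | 1
0 | 1 | 1 | 0 | 1 | 1
0 | 1 | 1 | 1 | 0 | 1
0 | 1 | 1 | 1 | 1 | 1
1 | 0 | 0 | 0 | 0 | 1
1 | 0 | 0 | 0 | 1 | 1
1 | 0 | 0 | 1 | 0 | 1
1 | 0 | 0 | 1 | 1 | 1
1 | 0 | 1 | 0 | 0 | 1
1 | 0 | 1 | 0 | 1 | 1
1 | 0 | 1 | 1 | 0 | 1
1 | 0 | 1 | 1 | 1 | 1
1 | 1 | 0 | 0 | 0 | 1
1 | 1 | 0 | 0 | 1 | 1
1 | 1 | 0 | 1 | 0 | 1
1 | 1 | 0 | 1 | 1 | 1
1 | 1 | 1 | 0 | 0 | 1
1 | 1 | 1 | 0 | 1 | 1
1 | 1 | 1 | 1 | 0 | 1
1 | 1 | 1 | 1 | 1 | 1
The formula is true on 31 of the 32 rows.

31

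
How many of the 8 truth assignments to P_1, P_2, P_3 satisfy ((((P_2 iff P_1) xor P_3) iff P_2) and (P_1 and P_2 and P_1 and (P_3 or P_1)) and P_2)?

P_1 | P_2 | P_3 | (P_2 iff P_1) | ((P_2 iff P_1) xor P_3) | (P_3 or P_1) | φ
--- | --- | --- | ------------- | ----------------------- | ------------ | -
 1  |  1  |  1  |       1       |            0            |      1       | 0
 1  |  1  |  0  |       1       |            1            |      1       | 1
 1  |  0  |  1  |       0       |            1            |      1       | 0
 1  |  0  |  0  |       0       |            0            |      1       | 0
 0  |  1  |  1  |       0       |            1            |      1       | 0
 0  |  1  |  0  |       0       |            0            |      0       | 0
 0  |  0  |  1  |       1       |            0            |      1       | 0
 0  |  0  |  0  |       1       |            1            |      0       | 0
The formula is true on 1 of the 8 rows.

1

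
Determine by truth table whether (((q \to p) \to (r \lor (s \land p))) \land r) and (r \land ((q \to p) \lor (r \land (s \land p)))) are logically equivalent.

p  q  r  s  |  φ  ψ
F  F  F  F  |  F  F
F  F  F  T  |  F  F
F  F  T  F  |  T  T
F  F  T  T  |  T  T
F  T  F  F  |  F  F
F  T  F  T  |  F  F
F  T  T  F  |  T  F
F  T  T  T  |  T  F
T  F  F  F  |  F  F
T  F  F  T  |  F  F
T  F  T  F  |  T  T
T  F  T  T  |  T  T
T  T  F  F  |  F  F
T  T  F  T  |  F  F
T  T  T  F  |  T  T
T  T  T  T  |  T  T
The columns differ at p=F, q=T, r=T, s=F (φ=T, ψ=F), so they are not equivalent.

not equivalent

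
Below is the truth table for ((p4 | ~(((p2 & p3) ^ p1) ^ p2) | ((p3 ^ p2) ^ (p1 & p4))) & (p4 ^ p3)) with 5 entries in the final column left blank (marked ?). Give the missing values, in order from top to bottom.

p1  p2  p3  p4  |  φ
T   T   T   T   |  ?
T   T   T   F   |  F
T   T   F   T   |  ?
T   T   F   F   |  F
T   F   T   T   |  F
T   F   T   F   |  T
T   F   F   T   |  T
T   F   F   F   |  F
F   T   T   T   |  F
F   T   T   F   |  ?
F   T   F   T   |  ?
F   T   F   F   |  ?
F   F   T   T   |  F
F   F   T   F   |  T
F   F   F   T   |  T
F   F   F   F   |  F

F, T, T, T, F

Row p1=T, p2=T, p3=T, p4=T: (p4 | ~(((p2 & p3) ^ p1) ^ p2) | ((p3 ^ p2) ^ (p1 & p4))) = T, (p4 ^ p3) = F, so the formula = F.
Row p1=T, p2=T, p3=F, p4=T: (p4 | ~(((p2 & p3) ^ p1) ^ p2) | ((p3 ^ p2) ^ (p1 & p4))) = T, (p4 ^ p3) = T, so the formula = T.
Row p1=F, p2=T, p3=T, p4=F: (p4 | ~(((p2 & p3) ^ p1) ^ p2) | ((p3 ^ p2) ^ (p1 & p4))) = T, (p4 ^ p3) = T, so the formula = T.
Row p1=F, p2=T, p3=F, p4=T: (p4 | ~(((p2 & p3) ^ p1) ^ p2) | ((p3 ^ p2) ^ (p1 & p4))) = T, (p4 ^ p3) = T, so the formula = T.
Row p1=F, p2=T, p3=F, p4=F: (p4 | ~(((p2 & p3) ^ p1) ^ p2) | ((p3 ^ p2) ^ (p1 & p4))) = T, (p4 ^ p3) = F, so the formula = F.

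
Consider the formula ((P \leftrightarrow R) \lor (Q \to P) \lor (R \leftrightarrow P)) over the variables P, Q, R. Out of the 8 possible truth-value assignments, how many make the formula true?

7

P | Q | R || φ
T | T | T || T
T | T | F || T
T | F | T || T
T | F | F || T
F | T | T || F
F | T | F || T
F | F | T || T
F | F | F || T
The formula is true on 7 of the 8 rows.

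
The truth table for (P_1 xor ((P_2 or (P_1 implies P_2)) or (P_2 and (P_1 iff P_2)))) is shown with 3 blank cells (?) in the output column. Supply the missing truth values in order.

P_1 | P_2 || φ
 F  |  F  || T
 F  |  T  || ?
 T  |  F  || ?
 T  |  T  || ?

T, T, F

Row P_1=F, P_2=T: ((P_2 or (P_1 implies P_2)) or (P_2 and (P_1 iff P_2))) = T, so the formula = T.
Row P_1=T, P_2=F: ((P_2 or (P_1 implies P_2)) or (P_2 and (P_1 iff P_2))) = F, so the formula = T.
Row P_1=T, P_2=T: ((P_2 or (P_1 implies P_2)) or (P_2 and (P_1 iff P_2))) = T, so the formula = F.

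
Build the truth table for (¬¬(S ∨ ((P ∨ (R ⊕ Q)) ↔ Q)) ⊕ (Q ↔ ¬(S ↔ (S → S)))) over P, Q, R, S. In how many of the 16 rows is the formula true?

P | Q | R | S | φ
- | - | - | - | -
T | T | T | T | T
T | T | T | F | F
T | T | F | T | T
T | T | F | F | F
T | F | T | T | F
T | F | T | F | F
T | F | F | T | F
T | F | F | F | F
F | T | T | T | T
F | T | T | F | T
F | T | F | T | T
F | T | F | F | F
F | F | T | T | F
F | F | T | F | F
F | F | F | T | F
F | F | F | F | T
The formula is true on 6 of the 16 rows.

6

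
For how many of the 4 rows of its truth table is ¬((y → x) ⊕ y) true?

1

x  y  |  ¬((y → x) ⊕ y)
0  0  |        0       
0  1  |        0       
1  0  |        0       
1  1  |        1       
The formula is true on 1 of the 4 rows.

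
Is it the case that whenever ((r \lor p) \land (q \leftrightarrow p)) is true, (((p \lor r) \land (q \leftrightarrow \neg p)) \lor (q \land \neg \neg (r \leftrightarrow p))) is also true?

no

p  q  r  |  φ  ψ
F  F  F  |  F  F
F  F  T  |  T  F
F  T  F  |  F  T
F  T  T  |  F  T
T  F  F  |  F  T
T  F  T  |  F  T
T  T  F  |  T  F
T  T  T  |  T  T
At p=F, q=F, r=T we have φ true but ψ false, so φ does not entail ψ.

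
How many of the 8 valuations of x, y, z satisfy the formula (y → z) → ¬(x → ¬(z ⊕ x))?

3

x  y  z  |  (y → z)  (z ⊕ x)  ¬(z ⊕ x)  (x → ¬(z ⊕ x))  ¬(x → ¬(z ⊕ x))  ((y → z) → ¬(x → ¬(z ⊕ x)))
T  T  T  |     T        F        T            T                F                      F             
T  T  F  |     F        T        F            F                T                      T             
T  F  T  |     T        F        T            T                F                      F             
T  F  F  |     T        T        F            F                T                      T             
F  T  T  |     T        T        F            T                F                      F             
F  T  F  |     F        F        T            T                F                      T             
F  F  T  |     T        T        F            T                F                      F             
F  F  F  |     T        F        T            T                F                      F             
The formula is true on 3 of the 8 rows.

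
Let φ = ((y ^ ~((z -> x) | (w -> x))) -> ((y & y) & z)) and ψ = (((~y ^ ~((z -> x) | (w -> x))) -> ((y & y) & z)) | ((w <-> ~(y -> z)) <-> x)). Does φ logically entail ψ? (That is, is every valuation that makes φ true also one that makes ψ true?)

x | y | z | w | φ | ψ
- | - | - | - | - | -
T | T | T | T | T | T
T | T | T | F | T | T
T | T | F | T | F | T
T | T | F | F | F | T
T | F | T | T | T | F
T | F | T | F | T | T
T | F | F | T | T | F
T | F | F | F | T | T
F | T | T | T | T | T
F | T | T | F | T | T
F | T | F | T | F | T
F | T | F | F | F | T
F | F | T | T | F | T
F | F | T | F | T | F
F | F | F | T | T | T
F | F | F | F | T | F
At x=T, y=F, z=T, w=T we have φ true but ψ false, so φ does not entail ψ.

no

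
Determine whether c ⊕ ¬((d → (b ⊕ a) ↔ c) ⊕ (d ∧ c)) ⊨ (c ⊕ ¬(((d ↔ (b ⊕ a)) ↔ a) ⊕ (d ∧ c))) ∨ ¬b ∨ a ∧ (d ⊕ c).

a | b | c | d | φ | ψ
- | - | - | - | - | -
T | T | T | T | T | T
T | T | T | F | T | T
T | T | F | T | F | T
T | T | F | F | T | F
T | F | T | T | F | T
T | F | T | F | T | T
T | F | F | T | T | T
T | F | F | F | T | T
F | T | T | T | F | T
F | T | T | F | T | T
F | T | F | T | T | T
F | T | F | F | T | F
F | F | T | T | T | T
F | F | T | F | T | T
F | F | F | T | F | T
F | F | F | F | T | T
At a=T, b=T, c=F, d=F we have φ true but ψ false, so φ does not entail ψ.

no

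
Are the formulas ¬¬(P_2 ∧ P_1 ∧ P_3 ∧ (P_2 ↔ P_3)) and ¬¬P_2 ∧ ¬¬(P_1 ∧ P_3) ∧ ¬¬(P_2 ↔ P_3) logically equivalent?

equivalent

P_1  P_2  P_3  |  φ  ψ
 F    F    F   |  F  F
 F    F    T   |  F  F
 F    T    F   |  F  F
 F    T    T   |  F  F
 T    F    F   |  F  F
 T    F    T   |  F  F
 T    T    F   |  F  F
 T    T    T   |  T  T
The columns for φ and ψ agree on every row, so they are logically equivalent.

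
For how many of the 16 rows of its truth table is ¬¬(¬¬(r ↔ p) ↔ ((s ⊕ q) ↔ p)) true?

p | q | r | s || ¬¬(¬¬(r ↔ p) ↔ ((s ⊕ q) ↔ p))
F | F | F | F ||               T              
F | F | F | T ||               F              
F | F | T | F ||               F              
F | F | T | T ||               T              
F | T | F | F ||               F              
F | T | F | T ||               T              
F | T | T | F ||               T              
F | T | T | T ||               F              
T | F | F | F ||               T              
T | F | F | T ||               F              
T | F | T | F ||               F              
T | F | T | T ||               T              
T | T | F | F ||               F              
T | T | F | T ||               T              
T | T | T | F ||               T              
T | T | T | T ||               F              
The formula is true on 8 of the 16 rows.

8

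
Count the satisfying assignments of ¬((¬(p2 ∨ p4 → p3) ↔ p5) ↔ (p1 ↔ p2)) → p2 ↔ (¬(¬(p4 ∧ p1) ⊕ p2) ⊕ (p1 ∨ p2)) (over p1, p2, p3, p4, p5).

12

p1  p2  p3  p4  p5  |  φ
1   1   1   1   1   |  1
1   1   1   1   0   |  1
1   1   1   0   1   |  0
1   1   1   0   0   |  0
1   1   0   1   1   |  1
1   1   0   1   0   |  1
1   1   0   0   1   |  0
1   1   0   0   0   |  0
1   0   1   1   1   |  0
1   0   1   1   0   |  1
1   0   1   0   1   |  1
1   0   1   0   0   |  0
1   0   0   1   1   |  1
1   0   0   1   0   |  0
1   0   0   0   1   |  1
1   0   0   0   0   |  0
0   1   1   1   1   |  0
0   1   1   1   0   |  0
0   1   1   0   1   |  0
0   1   1   0   0   |  0
0   1   0   1   1   |  0
0   1   0   1   0   |  0
0   1   0   0   1   |  0
0   1   0   0   0   |  0
0   0   1   1   1   |  1
0   0   1   1   0   |  0
0   0   1   0   1   |  1
0   0   1   0   0   |  0
0   0   0   1   1   |  0
0   0   0   1   0   |  1
0   0   0   0   1   |  1
0   0   0   0   0   |  0
The formula is true on 12 of the 32 rows.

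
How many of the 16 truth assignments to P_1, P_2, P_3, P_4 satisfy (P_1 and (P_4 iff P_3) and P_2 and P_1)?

P_1 | P_2 | P_3 | P_4 | (P_4 iff P_3) | φ
--- | --- | --- | --- | ------------- | -
 F  |  F  |  F  |  F  |       T       | F
 F  |  F  |  F  |  T  |       F       | F
 F  |  F  |  T  |  F  |       F       | F
 F  |  F  |  T  |  T  |       T       | F
 F  |  T  |  F  |  F  |       T       | F
 F  |  T  |  F  |  T  |       F       | F
 F  |  T  |  T  |  F  |       F       | F
 F  |  T  |  T  |  T  |       T       | F
 T  |  F  |  F  |  F  |       T       | F
 T  |  F  |  F  |  T  |       F       | F
 T  |  F  |  T  |  F  |       F       | F
 T  |  F  |  T  |  T  |       T       | F
 T  |  T  |  F  |  F  |       T       | T
 T  |  T  |  F  |  T  |       F       | F
 T  |  T  |  T  |  F  |       F       | F
 T  |  T  |  T  |  T  |       T       | T
The formula is true on 2 of the 16 rows.

2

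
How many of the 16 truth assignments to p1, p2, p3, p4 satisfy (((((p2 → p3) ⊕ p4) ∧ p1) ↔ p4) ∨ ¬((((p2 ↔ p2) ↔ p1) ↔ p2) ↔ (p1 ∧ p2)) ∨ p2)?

12

  p1  |   p2  |   p3  |   p4  || (p2 → p3) | ((p2 → p3) ⊕ p4) | (((p2 → p3) ⊕ p4) ∧ p1) | (p2 ↔ p2) | ((p2 ↔ p2) ↔ p1) | (((p2 ↔ p2) ↔ p1) ↔ p2) | (p1 ∧ p2) |   φ  
False | False | False | False ||    True   |       True       |          False          |    True   |      False       |           True          |   False   |  True
False | False | False |  True ||    True   |      False       |          False          |    True   |      False       |           True          |   False   |  True
False | False |  True | False ||    True   |       True       |          False          |    True   |      False       |           True          |   False   |  True
False | False |  True |  True ||    True   |      False       |          False          |    True   |      False       |           True          |   False   |  True
False |  True | False | False ||   False   |      False       |          False          |    True   |      False       |          False          |   False   |  True
False |  True | False |  True ||   False   |       True       |          False          |    True   |      False       |          False          |   False   |  True
False |  True |  True | False ||    True   |       True       |          False          |    True   |      False       |          False          |   False   |  True
False |  True |  True |  True ||    True   |      False       |          False          |    True   |      False       |          False          |   False   |  True
 True | False | False | False ||    True   |       True       |           True          |    True   |       True       |          False          |   False   | False
 True | False | False |  True ||    True   |      False       |          False          |    True   |       True       |          False          |   False   | False
 True | False |  True | False ||    True   |       True       |           True          |    True   |       True       |          False          |   False   | False
 True | False |  True |  True ||    True   |      False       |          False          |    True   |       True       |          False          |   False   | False
 True |  True | False | False ||   False   |      False       |          False          |    True   |       True       |           True          |    True   |  True
 True |  True | False |  True ||   False   |       True       |           True          |    True   |       True       |           True          |    True   |  True
 True |  True |  True | False ||    True   |       True       |           True          |    True   |       True       |           True          |    True   |  True
 True |  True |  True |  True ||    True   |      False       |          False          |    True   |       True       |           True          |    True   |  True
The formula is true on 12 of the 16 rows.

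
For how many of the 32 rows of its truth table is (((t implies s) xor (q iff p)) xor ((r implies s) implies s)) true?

  p   |   q   |   r   |   s   |   t   |   φ  
----- | ----- | ----- | ----- | ----- | -----
 True |  True |  True |  True |  True |  True
 True |  True |  True |  True | False |  True
 True |  True |  True | False |  True | False
 True |  True |  True | False | False |  True
 True |  True | False |  True |  True |  True
 True |  True | False |  True | False |  True
 True |  True | False | False |  True |  True
 True |  True | False | False | False | False
 True | False |  True |  True |  True | False
 True | False |  True |  True | False | False
 True | False |  True | False |  True |  True
 True | False |  True | False | False | False
 True | False | False |  True |  True | False
 True | False | False |  True | False | False
 True | False | False | False |  True | False
 True | False | False | False | False |  True
False |  True |  True |  True |  True | False
False |  True |  True |  True | False | False
False |  True |  True | False |  True |  True
False |  True |  True | False | False | False
False |  True | False |  True |  True | False
False |  True | False |  True | False | False
False |  True | False | False |  True | False
False |  True | False | False | False |  True
False | False |  True |  True |  True |  True
False | False |  True |  True | False |  True
False | False |  True | False |  True | False
False | False |  True | False | False |  True
False | False | False |  True |  True |  True
False | False | False |  True | False |  True
False | False | False | False |  True |  True
False | False | False | False | False | False
The formula is true on 16 of the 32 rows.

16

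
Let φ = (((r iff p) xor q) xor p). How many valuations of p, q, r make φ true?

p | q | r || (r iff p) | ((r iff p) xor q) | (((r iff p) xor q) xor p)
T | T | T ||     T     |         F         |             T            
T | T | F ||     F     |         T         |             F            
T | F | T ||     T     |         T         |             F            
T | F | F ||     F     |         F         |             T            
F | T | T ||     F     |         T         |             T            
F | T | F ||     T     |         F         |             F            
F | F | T ||     F     |         F         |             F            
F | F | F ||     T     |         T         |             T            
The formula is true on 4 of the 8 rows.

4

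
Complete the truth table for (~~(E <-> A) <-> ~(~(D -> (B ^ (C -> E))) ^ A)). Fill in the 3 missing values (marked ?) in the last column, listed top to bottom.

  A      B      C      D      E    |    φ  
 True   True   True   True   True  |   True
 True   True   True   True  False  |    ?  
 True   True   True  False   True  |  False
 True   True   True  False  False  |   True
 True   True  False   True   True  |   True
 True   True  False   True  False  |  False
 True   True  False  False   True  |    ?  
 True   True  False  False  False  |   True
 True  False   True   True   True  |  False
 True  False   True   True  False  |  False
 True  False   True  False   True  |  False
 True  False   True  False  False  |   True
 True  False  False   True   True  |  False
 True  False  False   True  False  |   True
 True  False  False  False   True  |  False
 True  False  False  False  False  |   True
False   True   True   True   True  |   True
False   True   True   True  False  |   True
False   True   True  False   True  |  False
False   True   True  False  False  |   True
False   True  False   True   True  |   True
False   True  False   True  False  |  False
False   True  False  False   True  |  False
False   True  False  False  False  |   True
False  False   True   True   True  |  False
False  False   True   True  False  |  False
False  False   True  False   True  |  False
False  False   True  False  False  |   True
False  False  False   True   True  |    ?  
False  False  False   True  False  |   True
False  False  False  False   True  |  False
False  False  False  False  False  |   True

True, False, False

Row A=True, B=True, C=True, D=True, E=False: ~~(E <-> A) = False, ~(~(D -> (B ^ (C -> E))) ^ A) = False, so the formula = True.
Row A=True, B=True, C=False, D=False, E=True: ~~(E <-> A) = True, ~(~(D -> (B ^ (C -> E))) ^ A) = False, so the formula = False.
Row A=False, B=False, C=False, D=True, E=True: ~~(E <-> A) = False, ~(~(D -> (B ^ (C -> E))) ^ A) = True, so the formula = False.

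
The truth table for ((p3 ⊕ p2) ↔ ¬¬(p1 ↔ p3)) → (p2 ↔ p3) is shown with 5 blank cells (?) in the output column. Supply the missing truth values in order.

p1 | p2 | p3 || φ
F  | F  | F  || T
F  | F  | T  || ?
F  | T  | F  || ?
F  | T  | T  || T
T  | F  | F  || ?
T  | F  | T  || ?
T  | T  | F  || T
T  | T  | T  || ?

T, F, T, F, T

Row p1=F, p2=F, p3=T: ((p3 ⊕ p2) ↔ ¬¬(p1 ↔ p3)) = F, (p2 ↔ p3) = F, so the formula = T.
Row p1=F, p2=T, p3=F: ((p3 ⊕ p2) ↔ ¬¬(p1 ↔ p3)) = T, (p2 ↔ p3) = F, so the formula = F.
Row p1=T, p2=F, p3=F: ((p3 ⊕ p2) ↔ ¬¬(p1 ↔ p3)) = T, (p2 ↔ p3) = T, so the formula = T.
Row p1=T, p2=F, p3=T: ((p3 ⊕ p2) ↔ ¬¬(p1 ↔ p3)) = T, (p2 ↔ p3) = F, so the formula = F.
Row p1=T, p2=T, p3=T: ((p3 ⊕ p2) ↔ ¬¬(p1 ↔ p3)) = F, (p2 ↔ p3) = T, so the formula = T.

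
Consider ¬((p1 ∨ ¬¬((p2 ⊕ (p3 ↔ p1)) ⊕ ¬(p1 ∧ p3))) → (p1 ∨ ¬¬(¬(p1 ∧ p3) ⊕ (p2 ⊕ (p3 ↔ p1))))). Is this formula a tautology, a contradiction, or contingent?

p1 | p2 | p3 || (p3 ↔ p1) | (p2 ⊕ (p3 ↔ p1)) | (p1 ∧ p3) | ¬(p1 ∧ p3) | φ
T  | T  | T  ||     T     |        F         |     T     |     F      | F
T  | T  | F  ||     F     |        T         |     F     |     T      | F
T  | F  | T  ||     T     |        T         |     T     |     F      | F
T  | F  | F  ||     F     |        F         |     F     |     T      | F
F  | T  | T  ||     F     |        T         |     F     |     T      | F
F  | T  | F  ||     T     |        F         |     F     |     T      | F
F  | F  | T  ||     F     |        F         |     F     |     T      | F
F  | F  | F  ||     T     |        T         |     F     |     T      | F
Every row is F, so the formula is a contradiction.

contradiction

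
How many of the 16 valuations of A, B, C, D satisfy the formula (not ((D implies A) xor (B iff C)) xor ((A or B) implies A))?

  A      B      C      D    |  (D implies A)  (B iff C)  (A or B)  ((A or B) implies A)    φ  
False  False  False  False  |       True         True     False            True          False
False  False  False   True  |      False         True     False            True           True
False  False   True  False  |       True        False     False            True           True
False  False   True   True  |      False        False     False            True          False
False   True  False  False  |       True        False      True           False          False
False   True  False   True  |      False        False      True           False           True
False   True   True  False  |       True         True      True           False           True
False   True   True   True  |      False         True      True           False          False
 True  False  False  False  |       True         True      True            True          False
 True  False  False   True  |       True         True      True            True          False
 True  False   True  False  |       True        False      True            True           True
 True  False   True   True  |       True        False      True            True           True
 True   True  False  False  |       True        False      True            True           True
 True   True  False   True  |       True        False      True            True           True
 True   True   True  False  |       True         True      True            True          False
 True   True   True   True  |       True         True      True            True          False
The formula is true on 8 of the 16 rows.

8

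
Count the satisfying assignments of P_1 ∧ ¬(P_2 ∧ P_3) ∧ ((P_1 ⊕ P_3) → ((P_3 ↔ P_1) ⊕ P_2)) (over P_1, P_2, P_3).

2

P_1  P_2  P_3  |  φ
 T    T    T   |  F
 T    T    F   |  T
 T    F    T   |  T
 T    F    F   |  F
 F    T    T   |  F
 F    T    F   |  F
 F    F    T   |  F
 F    F    F   |  F
The formula is true on 2 of the 8 rows.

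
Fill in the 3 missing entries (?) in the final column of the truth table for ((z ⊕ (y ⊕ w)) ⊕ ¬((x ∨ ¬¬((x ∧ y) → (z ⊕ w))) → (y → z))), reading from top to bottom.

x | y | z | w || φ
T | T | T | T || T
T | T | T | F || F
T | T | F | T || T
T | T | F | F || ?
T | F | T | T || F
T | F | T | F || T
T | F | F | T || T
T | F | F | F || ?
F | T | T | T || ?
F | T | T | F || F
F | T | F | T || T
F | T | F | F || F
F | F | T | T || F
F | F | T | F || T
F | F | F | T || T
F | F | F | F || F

Row x=T, y=T, z=F, w=F: (z ⊕ (y ⊕ w)) = T, ¬((x ∨ ¬¬((x ∧ y) → (z ⊕ w))) → (y → z)) = T, so the formula = F.
Row x=T, y=F, z=F, w=F: (z ⊕ (y ⊕ w)) = F, ¬((x ∨ ¬¬((x ∧ y) → (z ⊕ w))) → (y → z)) = F, so the formula = F.
Row x=F, y=T, z=T, w=T: (z ⊕ (y ⊕ w)) = T, ¬((x ∨ ¬¬((x ∧ y) → (z ⊕ w))) → (y → z)) = F, so the formula = T.

F, F, T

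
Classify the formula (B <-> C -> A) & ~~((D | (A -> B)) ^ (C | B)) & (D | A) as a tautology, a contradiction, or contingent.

A  B  C  D  |  φ
0  0  0  0  |  0
0  0  0  1  |  0
0  0  1  0  |  0
0  0  1  1  |  0
0  1  0  0  |  0
0  1  0  1  |  0
0  1  1  0  |  0
0  1  1  1  |  0
1  0  0  0  |  0
1  0  0  1  |  0
1  0  1  0  |  0
1  0  1  1  |  0
1  1  0  0  |  0
1  1  0  1  |  0
1  1  1  0  |  0
1  1  1  1  |  0
Every row is 0, so the formula is a contradiction.

contradiction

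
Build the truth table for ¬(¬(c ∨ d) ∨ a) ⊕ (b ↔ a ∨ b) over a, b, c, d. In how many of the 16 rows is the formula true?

a | b | c | d || (c ∨ d) | ¬(c ∨ d) | (¬(c ∨ d) ∨ a) | ¬(¬(c ∨ d) ∨ a) | (a ∨ b) | (b ↔ (a ∨ b)) | (¬(¬(c ∨ d) ∨ a) ⊕ (b ↔ (a ∨ b)))
F | F | F | F ||    F    |    T     |       T        |        F        |    F    |       T       |                 T                
F | F | F | T ||    T    |    F     |       F        |        T        |    F    |       T       |                 F                
F | F | T | F ||    T    |    F     |       F        |        T        |    F    |       T       |                 F                
F | F | T | T ||    T    |    F     |       F        |        T        |    F    |       T       |                 F                
F | T | F | F ||    F    |    T     |       T        |        F        |    T    |       T       |                 T                
F | T | F | T ||    T    |    F     |       F        |        T        |    T    |       T       |                 F                
F | T | T | F ||    T    |    F     |       F        |        T        |    T    |       T       |                 F                
F | T | T | T ||    T    |    F     |       F        |        T        |    T    |       T       |                 F                
T | F | F | F ||    F    |    T     |       T        |        F        |    T    |       F       |                 F                
T | F | F | T ||    T    |    F     |       T        |        F        |    T    |       F       |                 F                
T | F | T | F ||    T    |    F     |       T        |        F        |    T    |       F       |                 F                
T | F | T | T ||    T    |    F     |       T        |        F        |    T    |       F       |                 F                
T | T | F | F ||    F    |    T     |       T        |        F        |    T    |       T       |                 T                
T | T | F | T ||    T    |    F     |       T        |        F        |    T    |       T       |                 T                
T | T | T | F ||    T    |    F     |       T        |        F        |    T    |       T       |                 T                
T | T | T | T ||    T    |    F     |       T        |        F        |    T    |       T       |                 T                
The formula is true on 6 of the 16 rows.

6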